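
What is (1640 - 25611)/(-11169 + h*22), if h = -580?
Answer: 23971/23929 ≈ 1.0018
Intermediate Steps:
(1640 - 25611)/(-11169 + h*22) = (1640 - 25611)/(-11169 - 580*22) = -23971/(-11169 - 12760) = -23971/(-23929) = -23971*(-1/23929) = 23971/23929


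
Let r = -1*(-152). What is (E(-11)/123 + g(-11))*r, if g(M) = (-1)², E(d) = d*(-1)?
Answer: 20368/123 ≈ 165.59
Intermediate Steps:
E(d) = -d
g(M) = 1
r = 152
(E(-11)/123 + g(-11))*r = (-1*(-11)/123 + 1)*152 = (11*(1/123) + 1)*152 = (11/123 + 1)*152 = (134/123)*152 = 20368/123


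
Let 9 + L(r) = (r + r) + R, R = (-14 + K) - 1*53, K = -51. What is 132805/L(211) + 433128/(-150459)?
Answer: 1323595649/2959027 ≈ 447.31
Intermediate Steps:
R = -118 (R = (-14 - 51) - 1*53 = -65 - 53 = -118)
L(r) = -127 + 2*r (L(r) = -9 + ((r + r) - 118) = -9 + (2*r - 118) = -9 + (-118 + 2*r) = -127 + 2*r)
132805/L(211) + 433128/(-150459) = 132805/(-127 + 2*211) + 433128/(-150459) = 132805/(-127 + 422) + 433128*(-1/150459) = 132805/295 - 144376/50153 = 132805*(1/295) - 144376/50153 = 26561/59 - 144376/50153 = 1323595649/2959027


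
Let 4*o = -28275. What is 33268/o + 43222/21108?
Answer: -264463621/99471450 ≈ -2.6587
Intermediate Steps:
o = -28275/4 (o = (¼)*(-28275) = -28275/4 ≈ -7068.8)
33268/o + 43222/21108 = 33268/(-28275/4) + 43222/21108 = 33268*(-4/28275) + 43222*(1/21108) = -133072/28275 + 21611/10554 = -264463621/99471450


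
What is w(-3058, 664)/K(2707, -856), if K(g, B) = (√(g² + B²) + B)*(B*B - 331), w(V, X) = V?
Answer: -2617648/5366953246845 - 3058*√8060585/5366953246845 ≈ -2.1054e-6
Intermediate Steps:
K(g, B) = (-331 + B²)*(B + √(B² + g²)) (K(g, B) = (√(B² + g²) + B)*(B² - 331) = (B + √(B² + g²))*(-331 + B²) = (-331 + B²)*(B + √(B² + g²)))
w(-3058, 664)/K(2707, -856) = -3058/((-856)³ - 331*(-856) - 331*√((-856)² + 2707²) + (-856)²*√((-856)² + 2707²)) = -3058/(-627222016 + 283336 - 331*√(732736 + 7327849) + 732736*√(732736 + 7327849)) = -3058/(-627222016 + 283336 - 331*√8060585 + 732736*√8060585) = -3058/(-626938680 + 732405*√8060585)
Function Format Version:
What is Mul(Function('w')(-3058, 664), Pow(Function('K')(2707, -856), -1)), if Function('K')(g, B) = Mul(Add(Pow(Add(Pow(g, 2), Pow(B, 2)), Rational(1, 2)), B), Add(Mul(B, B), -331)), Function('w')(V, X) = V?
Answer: Add(Rational(-2617648, 5366953246845), Mul(Rational(-3058, 5366953246845), Pow(8060585, Rational(1, 2)))) ≈ -2.1054e-6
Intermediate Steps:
Function('K')(g, B) = Mul(Add(-331, Pow(B, 2)), Add(B, Pow(Add(Pow(B, 2), Pow(g, 2)), Rational(1, 2)))) (Function('K')(g, B) = Mul(Add(Pow(Add(Pow(B, 2), Pow(g, 2)), Rational(1, 2)), B), Add(Pow(B, 2), -331)) = Mul(Add(B, Pow(Add(Pow(B, 2), Pow(g, 2)), Rational(1, 2))), Add(-331, Pow(B, 2))) = Mul(Add(-331, Pow(B, 2)), Add(B, Pow(Add(Pow(B, 2), Pow(g, 2)), Rational(1, 2)))))
Mul(Function('w')(-3058, 664), Pow(Function('K')(2707, -856), -1)) = Mul(-3058, Pow(Add(Pow(-856, 3), Mul(-331, -856), Mul(-331, Pow(Add(Pow(-856, 2), Pow(2707, 2)), Rational(1, 2))), Mul(Pow(-856, 2), Pow(Add(Pow(-856, 2), Pow(2707, 2)), Rational(1, 2)))), -1)) = Mul(-3058, Pow(Add(-627222016, 283336, Mul(-331, Pow(Add(732736, 7327849), Rational(1, 2))), Mul(732736, Pow(Add(732736, 7327849), Rational(1, 2)))), -1)) = Mul(-3058, Pow(Add(-627222016, 283336, Mul(-331, Pow(8060585, Rational(1, 2))), Mul(732736, Pow(8060585, Rational(1, 2)))), -1)) = Mul(-3058, Pow(Add(-626938680, Mul(732405, Pow(8060585, Rational(1, 2)))), -1))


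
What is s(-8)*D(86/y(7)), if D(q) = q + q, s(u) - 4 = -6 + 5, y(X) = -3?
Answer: -172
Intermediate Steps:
s(u) = 3 (s(u) = 4 + (-6 + 5) = 4 - 1 = 3)
D(q) = 2*q
s(-8)*D(86/y(7)) = 3*(2*(86/(-3))) = 3*(2*(86*(-1/3))) = 3*(2*(-86/3)) = 3*(-172/3) = -172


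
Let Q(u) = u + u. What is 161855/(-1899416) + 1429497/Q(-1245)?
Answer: -452602082117/788257640 ≈ -574.18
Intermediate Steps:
Q(u) = 2*u
161855/(-1899416) + 1429497/Q(-1245) = 161855/(-1899416) + 1429497/((2*(-1245))) = 161855*(-1/1899416) + 1429497/(-2490) = -161855/1899416 + 1429497*(-1/2490) = -161855/1899416 - 476499/830 = -452602082117/788257640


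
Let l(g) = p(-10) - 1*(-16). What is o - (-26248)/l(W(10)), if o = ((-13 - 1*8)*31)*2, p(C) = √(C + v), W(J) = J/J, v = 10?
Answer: 677/2 ≈ 338.50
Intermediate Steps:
W(J) = 1
p(C) = √(10 + C) (p(C) = √(C + 10) = √(10 + C))
o = -1302 (o = ((-13 - 8)*31)*2 = -21*31*2 = -651*2 = -1302)
l(g) = 16 (l(g) = √(10 - 10) - 1*(-16) = √0 + 16 = 0 + 16 = 16)
o - (-26248)/l(W(10)) = -1302 - (-26248)/16 = -1302 - 1*(-3281/2) = -1302 + 3281/2 = 677/2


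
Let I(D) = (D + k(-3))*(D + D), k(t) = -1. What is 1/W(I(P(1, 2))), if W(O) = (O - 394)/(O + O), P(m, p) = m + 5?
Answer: -60/167 ≈ -0.35928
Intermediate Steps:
P(m, p) = 5 + m
I(D) = 2*D*(-1 + D) (I(D) = (D - 1)*(D + D) = (-1 + D)*(2*D) = 2*D*(-1 + D))
W(O) = (-394 + O)/(2*O) (W(O) = (-394 + O)/((2*O)) = (-394 + O)*(1/(2*O)) = (-394 + O)/(2*O))
1/W(I(P(1, 2))) = 1/((-394 + 2*(5 + 1)*(-1 + (5 + 1)))/(2*((2*(5 + 1)*(-1 + (5 + 1)))))) = 1/((-394 + 2*6*(-1 + 6))/(2*((2*6*(-1 + 6))))) = 1/((-394 + 2*6*5)/(2*((2*6*5)))) = 1/((1/2)*(-394 + 60)/60) = 1/((1/2)*(1/60)*(-334)) = 1/(-167/60) = -60/167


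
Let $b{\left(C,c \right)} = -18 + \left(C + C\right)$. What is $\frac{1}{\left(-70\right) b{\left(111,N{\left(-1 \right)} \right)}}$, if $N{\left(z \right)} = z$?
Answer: $- \frac{1}{14280} \approx -7.0028 \cdot 10^{-5}$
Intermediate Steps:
$b{\left(C,c \right)} = -18 + 2 C$
$\frac{1}{\left(-70\right) b{\left(111,N{\left(-1 \right)} \right)}} = \frac{1}{\left(-70\right) \left(-18 + 2 \cdot 111\right)} = \frac{1}{\left(-70\right) \left(-18 + 222\right)} = \frac{1}{\left(-70\right) 204} = \frac{1}{-14280} = - \frac{1}{14280}$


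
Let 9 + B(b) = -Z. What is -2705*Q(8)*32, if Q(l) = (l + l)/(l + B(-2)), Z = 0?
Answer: 1384960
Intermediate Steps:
B(b) = -9 (B(b) = -9 - 1*0 = -9 + 0 = -9)
Q(l) = 2*l/(-9 + l) (Q(l) = (l + l)/(l - 9) = (2*l)/(-9 + l) = 2*l/(-9 + l))
-2705*Q(8)*32 = -2705*2*8/(-9 + 8)*32 = -2705*2*8/(-1)*32 = -2705*2*8*(-1)*32 = -(-43280)*32 = -2705*(-512) = 1384960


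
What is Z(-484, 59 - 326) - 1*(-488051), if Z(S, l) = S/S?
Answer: 488052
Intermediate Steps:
Z(S, l) = 1
Z(-484, 59 - 326) - 1*(-488051) = 1 - 1*(-488051) = 1 + 488051 = 488052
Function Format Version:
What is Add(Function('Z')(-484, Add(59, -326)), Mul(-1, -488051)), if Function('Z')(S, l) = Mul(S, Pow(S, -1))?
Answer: 488052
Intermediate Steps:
Function('Z')(S, l) = 1
Add(Function('Z')(-484, Add(59, -326)), Mul(-1, -488051)) = Add(1, Mul(-1, -488051)) = Add(1, 488051) = 488052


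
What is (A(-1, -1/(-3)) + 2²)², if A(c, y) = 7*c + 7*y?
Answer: 4/9 ≈ 0.44444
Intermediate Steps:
(A(-1, -1/(-3)) + 2²)² = ((7*(-1) + 7*(-1/(-3))) + 2²)² = ((-7 + 7*(-1*(-⅓))) + 4)² = ((-7 + 7*(⅓)) + 4)² = ((-7 + 7/3) + 4)² = (-14/3 + 4)² = (-⅔)² = 4/9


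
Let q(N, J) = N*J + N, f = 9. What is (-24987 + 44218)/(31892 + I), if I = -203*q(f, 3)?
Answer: 19231/24584 ≈ 0.78226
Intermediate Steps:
q(N, J) = N + J*N (q(N, J) = J*N + N = N + J*N)
I = -7308 (I = -1827*(1 + 3) = -1827*4 = -203*36 = -7308)
(-24987 + 44218)/(31892 + I) = (-24987 + 44218)/(31892 - 7308) = 19231/24584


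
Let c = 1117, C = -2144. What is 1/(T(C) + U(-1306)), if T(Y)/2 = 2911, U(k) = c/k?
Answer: 1306/7602415 ≈ 0.00017179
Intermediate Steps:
U(k) = 1117/k
T(Y) = 5822 (T(Y) = 2*2911 = 5822)
1/(T(C) + U(-1306)) = 1/(5822 + 1117/(-1306)) = 1/(5822 + 1117*(-1/1306)) = 1/(5822 - 1117/1306) = 1/(7602415/1306) = 1306/7602415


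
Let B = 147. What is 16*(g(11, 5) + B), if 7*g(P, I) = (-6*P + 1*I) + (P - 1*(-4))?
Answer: 15728/7 ≈ 2246.9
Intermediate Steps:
g(P, I) = 4/7 - 5*P/7 + I/7 (g(P, I) = ((-6*P + 1*I) + (P - 1*(-4)))/7 = ((-6*P + I) + (P + 4))/7 = ((I - 6*P) + (4 + P))/7 = (4 + I - 5*P)/7 = 4/7 - 5*P/7 + I/7)
16*(g(11, 5) + B) = 16*((4/7 - 5/7*11 + (1/7)*5) + 147) = 16*((4/7 - 55/7 + 5/7) + 147) = 16*(-46/7 + 147) = 16*(983/7) = 15728/7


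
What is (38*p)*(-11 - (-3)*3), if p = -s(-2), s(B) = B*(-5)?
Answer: 760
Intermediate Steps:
s(B) = -5*B
p = -10 (p = -(-5)*(-2) = -1*10 = -10)
(38*p)*(-11 - (-3)*3) = (38*(-10))*(-11 - (-3)*3) = -380*(-11 - 1*(-9)) = -380*(-11 + 9) = -380*(-2) = 760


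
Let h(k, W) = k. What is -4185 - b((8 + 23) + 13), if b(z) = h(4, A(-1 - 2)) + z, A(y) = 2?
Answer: -4233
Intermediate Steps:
b(z) = 4 + z
-4185 - b((8 + 23) + 13) = -4185 - (4 + ((8 + 23) + 13)) = -4185 - (4 + (31 + 13)) = -4185 - (4 + 44) = -4185 - 1*48 = -4185 - 48 = -4233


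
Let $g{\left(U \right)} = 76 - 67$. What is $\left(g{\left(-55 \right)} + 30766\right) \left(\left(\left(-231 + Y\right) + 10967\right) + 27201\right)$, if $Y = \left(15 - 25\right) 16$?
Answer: $1162587175$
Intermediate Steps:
$Y = -160$ ($Y = \left(-10\right) 16 = -160$)
$g{\left(U \right)} = 9$
$\left(g{\left(-55 \right)} + 30766\right) \left(\left(\left(-231 + Y\right) + 10967\right) + 27201\right) = \left(9 + 30766\right) \left(\left(\left(-231 - 160\right) + 10967\right) + 27201\right) = 30775 \left(\left(-391 + 10967\right) + 27201\right) = 30775 \left(10576 + 27201\right) = 30775 \cdot 37777 = 1162587175$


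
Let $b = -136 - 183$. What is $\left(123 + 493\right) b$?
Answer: $-196504$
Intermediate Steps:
$b = -319$
$\left(123 + 493\right) b = \left(123 + 493\right) \left(-319\right) = 616 \left(-319\right) = -196504$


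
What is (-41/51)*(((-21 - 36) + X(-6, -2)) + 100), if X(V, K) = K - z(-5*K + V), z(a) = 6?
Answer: -1435/51 ≈ -28.137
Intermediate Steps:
X(V, K) = -6 + K (X(V, K) = K - 1*6 = K - 6 = -6 + K)
(-41/51)*(((-21 - 36) + X(-6, -2)) + 100) = (-41/51)*(((-21 - 36) + (-6 - 2)) + 100) = (-41*1/51)*((-57 - 8) + 100) = -41*(-65 + 100)/51 = -41/51*35 = -1435/51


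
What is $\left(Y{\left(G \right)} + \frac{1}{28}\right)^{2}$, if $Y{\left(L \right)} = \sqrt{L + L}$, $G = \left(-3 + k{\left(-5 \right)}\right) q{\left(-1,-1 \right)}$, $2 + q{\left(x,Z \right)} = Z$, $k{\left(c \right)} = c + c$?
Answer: $\frac{61153}{784} + \frac{\sqrt{78}}{14} \approx 78.632$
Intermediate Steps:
$k{\left(c \right)} = 2 c$
$q{\left(x,Z \right)} = -2 + Z$
$G = 39$ ($G = \left(-3 + 2 \left(-5\right)\right) \left(-2 - 1\right) = \left(-3 - 10\right) \left(-3\right) = \left(-13\right) \left(-3\right) = 39$)
$Y{\left(L \right)} = \sqrt{2} \sqrt{L}$ ($Y{\left(L \right)} = \sqrt{2 L} = \sqrt{2} \sqrt{L}$)
$\left(Y{\left(G \right)} + \frac{1}{28}\right)^{2} = \left(\sqrt{2} \sqrt{39} + \frac{1}{28}\right)^{2} = \left(\sqrt{78} + \frac{1}{28}\right)^{2} = \left(\frac{1}{28} + \sqrt{78}\right)^{2}$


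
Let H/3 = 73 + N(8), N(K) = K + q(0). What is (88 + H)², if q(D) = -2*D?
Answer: 109561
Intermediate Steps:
N(K) = K (N(K) = K - 2*0 = K + 0 = K)
H = 243 (H = 3*(73 + 8) = 3*81 = 243)
(88 + H)² = (88 + 243)² = 331² = 109561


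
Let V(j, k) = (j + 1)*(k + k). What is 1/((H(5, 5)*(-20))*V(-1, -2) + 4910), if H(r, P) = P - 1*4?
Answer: 1/4910 ≈ 0.00020367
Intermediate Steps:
H(r, P) = -4 + P (H(r, P) = P - 4 = -4 + P)
V(j, k) = 2*k*(1 + j) (V(j, k) = (1 + j)*(2*k) = 2*k*(1 + j))
1/((H(5, 5)*(-20))*V(-1, -2) + 4910) = 1/(((-4 + 5)*(-20))*(2*(-2)*(1 - 1)) + 4910) = 1/((1*(-20))*(2*(-2)*0) + 4910) = 1/(-20*0 + 4910) = 1/(0 + 4910) = 1/4910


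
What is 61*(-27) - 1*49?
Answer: -1696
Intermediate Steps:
61*(-27) - 1*49 = -1647 - 49 = -1696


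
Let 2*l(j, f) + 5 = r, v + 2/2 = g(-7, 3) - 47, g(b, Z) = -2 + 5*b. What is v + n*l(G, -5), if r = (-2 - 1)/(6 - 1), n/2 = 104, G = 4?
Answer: -3337/5 ≈ -667.40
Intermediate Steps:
n = 208 (n = 2*104 = 208)
v = -85 (v = -1 + ((-2 + 5*(-7)) - 47) = -1 + ((-2 - 35) - 47) = -1 + (-37 - 47) = -1 - 84 = -85)
r = -3/5 ≈ -0.60000
l(j, f) = -14/5 (l(j, f) = -5/2 + (1/2)*(-3/5) = -5/2 - 3/10 = -14/5)
v + n*l(G, -5) = -85 + 208*(-14/5) = -85 - 2912/5 = -3337/5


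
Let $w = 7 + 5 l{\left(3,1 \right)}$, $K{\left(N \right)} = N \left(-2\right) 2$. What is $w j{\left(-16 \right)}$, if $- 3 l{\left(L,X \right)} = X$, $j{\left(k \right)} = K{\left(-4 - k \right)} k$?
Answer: $4096$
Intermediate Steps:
$K{\left(N \right)} = - 4 N$ ($K{\left(N \right)} = - 2 N 2 = - 4 N$)
$j{\left(k \right)} = k \left(16 + 4 k\right)$ ($j{\left(k \right)} = - 4 \left(-4 - k\right) k = \left(16 + 4 k\right) k = k \left(16 + 4 k\right)$)
$l{\left(L,X \right)} = - \frac{X}{3}$
$w = \frac{16}{3}$ ($w = 7 + 5 \left(\left(- \frac{1}{3}\right) 1\right) = 7 + 5 \left(- \frac{1}{3}\right) = 7 - \frac{5}{3} = \frac{16}{3} \approx 5.3333$)
$w j{\left(-16 \right)} = \frac{16 \cdot 4 \left(-16\right) \left(4 - 16\right)}{3} = \frac{16 \cdot 4 \left(-16\right) \left(-12\right)}{3} = \frac{16}{3} \cdot 768 = 4096$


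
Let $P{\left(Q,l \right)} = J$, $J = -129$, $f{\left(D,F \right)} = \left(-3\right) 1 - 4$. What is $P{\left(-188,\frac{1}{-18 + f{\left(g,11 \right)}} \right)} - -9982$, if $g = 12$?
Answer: $9853$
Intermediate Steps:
$f{\left(D,F \right)} = -7$ ($f{\left(D,F \right)} = -3 - 4 = -7$)
$P{\left(Q,l \right)} = -129$
$P{\left(-188,\frac{1}{-18 + f{\left(g,11 \right)}} \right)} - -9982 = -129 - -9982 = -129 + 9982 = 9853$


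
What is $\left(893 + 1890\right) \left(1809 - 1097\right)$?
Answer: $1981496$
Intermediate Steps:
$\left(893 + 1890\right) \left(1809 - 1097\right) = 2783 \cdot 712 = 1981496$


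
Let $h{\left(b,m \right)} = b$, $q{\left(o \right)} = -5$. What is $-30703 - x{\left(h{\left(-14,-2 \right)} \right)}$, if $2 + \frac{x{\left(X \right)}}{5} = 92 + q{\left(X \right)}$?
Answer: $-31128$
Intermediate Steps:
$x{\left(X \right)} = 425$ ($x{\left(X \right)} = -10 + 5 \left(92 - 5\right) = -10 + 5 \cdot 87 = -10 + 435 = 425$)
$-30703 - x{\left(h{\left(-14,-2 \right)} \right)} = -30703 - 425 = -31128$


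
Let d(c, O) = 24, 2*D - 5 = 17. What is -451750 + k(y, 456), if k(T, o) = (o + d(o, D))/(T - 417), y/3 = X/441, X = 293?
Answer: -13779765530/30503 ≈ -4.5175e+5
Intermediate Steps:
D = 11 (D = 5/2 + (½)*17 = 5/2 + 17/2 = 11)
y = 293/147 (y = 3*(293/441) = 293/147 ≈ 1.9932)
k(T, o) = (24 + o)/(-417 + T) (k(T, o) = (o + 24)/(T - 417) = (24 + o)/(-417 + T))
-451750 + k(y, 456) = -451750 + (24 + 456)/(-417 + 293/147) = -451750 + 480/(-61006/147) = -451750 - 147/61006*480 = -451750 - 35280/30503 = -13779765530/30503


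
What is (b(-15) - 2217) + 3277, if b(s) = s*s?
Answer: 1285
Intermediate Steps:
b(s) = s²
(b(-15) - 2217) + 3277 = ((-15)² - 2217) + 3277 = (225 - 2217) + 3277 = -1992 + 3277 = 1285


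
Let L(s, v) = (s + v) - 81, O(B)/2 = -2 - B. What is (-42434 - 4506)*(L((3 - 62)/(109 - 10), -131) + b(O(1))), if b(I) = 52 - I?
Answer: 718416700/99 ≈ 7.2567e+6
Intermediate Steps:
O(B) = -4 - 2*B (O(B) = 2*(-2 - B) = -4 - 2*B)
L(s, v) = -81 + s + v
(-42434 - 4506)*(L((3 - 62)/(109 - 10), -131) + b(O(1))) = (-42434 - 4506)*((-81 + (3 - 62)/(109 - 10) - 131) + (52 - (-4 - 2*1))) = -46940*((-81 - 59/99 - 131) + (52 - (-4 - 2))) = -46940*((-81 - 59*1/99 - 131) + (52 - 1*(-6))) = -46940*((-81 - 59/99 - 131) + (52 + 6)) = -46940*(-21047/99 + 58) = -46940*(-15305/99) = 718416700/99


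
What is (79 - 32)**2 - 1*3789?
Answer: -1580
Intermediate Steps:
(79 - 32)**2 - 1*3789 = 47**2 - 3789 = 2209 - 3789 = -1580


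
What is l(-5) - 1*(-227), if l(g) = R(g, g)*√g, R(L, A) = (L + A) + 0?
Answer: 227 - 10*I*√5 ≈ 227.0 - 22.361*I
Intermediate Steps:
R(L, A) = A + L (R(L, A) = (A + L) + 0 = A + L)
l(g) = 2*g^(3/2) (l(g) = (g + g)*√g = (2*g)*√g = 2*g^(3/2))
l(-5) - 1*(-227) = 2*(-5)^(3/2) - 1*(-227) = 2*(-5*I*√5) + 227 = -10*I*√5 + 227 = 227 - 10*I*√5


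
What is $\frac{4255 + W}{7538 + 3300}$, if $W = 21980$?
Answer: $\frac{26235}{10838} \approx 2.4207$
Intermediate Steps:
$\frac{4255 + W}{7538 + 3300} = \frac{4255 + 21980}{7538 + 3300} = \frac{26235}{10838}$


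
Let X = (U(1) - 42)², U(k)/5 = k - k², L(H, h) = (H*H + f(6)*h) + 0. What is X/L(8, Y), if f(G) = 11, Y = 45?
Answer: 1764/559 ≈ 3.1556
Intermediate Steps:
L(H, h) = H² + 11*h (L(H, h) = (H*H + 11*h) + 0 = (H² + 11*h) + 0 = H² + 11*h)
U(k) = -5*k² + 5*k (U(k) = 5*(k - k²) = -5*k² + 5*k)
X = 1764 (X = (5*1*(1 - 1*1) - 42)² = (5*1*(1 - 1) - 42)² = (5*1*0 - 42)² = (0 - 42)² = (-42)² = 1764)
X/L(8, Y) = 1764/(8² + 11*45) = 1764/(64 + 495) = 1764/559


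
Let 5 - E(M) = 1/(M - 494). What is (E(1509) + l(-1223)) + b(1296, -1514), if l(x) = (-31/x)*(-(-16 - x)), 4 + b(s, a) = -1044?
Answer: -1332702313/1241345 ≈ -1073.6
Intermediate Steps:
b(s, a) = -1048 (b(s, a) = -4 - 1044 = -1048)
E(M) = 5 - 1/(-494 + M) (E(M) = 5 - 1/(M - 494) = 5 - 1/(-494 + M))
l(x) = -31*(16 + x)/x (l(x) = (-31/x)*(16 + x) = -31*(16 + x)/x)
(E(1509) + l(-1223)) + b(1296, -1514) = ((-2471 + 5*1509)/(-494 + 1509) + (-31 - 496/(-1223))) - 1048 = ((-2471 + 7545)/1015 + (-31 - 496*(-1/1223))) - 1048 = ((1/1015)*5074 + (-31 + 496/1223)) - 1048 = (5074/1015 - 37417/1223) - 1048 = -31772753/1241345 - 1048 = -1332702313/1241345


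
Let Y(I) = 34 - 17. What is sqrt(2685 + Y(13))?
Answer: sqrt(2702) ≈ 51.981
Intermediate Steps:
Y(I) = 17
sqrt(2685 + Y(13)) = sqrt(2685 + 17) = sqrt(2702)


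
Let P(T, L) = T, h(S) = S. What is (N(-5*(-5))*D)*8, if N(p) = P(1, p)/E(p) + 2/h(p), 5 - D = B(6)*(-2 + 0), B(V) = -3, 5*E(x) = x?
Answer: -56/25 ≈ -2.2400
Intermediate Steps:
E(x) = x/5
D = -1 (D = 5 - (-3)*(-2 + 0) = 5 - (-3)*(-2) = 5 - 1*6 = 5 - 6 = -1)
N(p) = 7/p (N(p) = 1/(p/5) + 2/p = 1*(5/p) + 2/p = 5/p + 2/p = 7/p)
(N(-5*(-5))*D)*8 = ((7/((-5*(-5))))*(-1))*8 = ((7/25)*(-1))*8 = -7/25*8 = -56/25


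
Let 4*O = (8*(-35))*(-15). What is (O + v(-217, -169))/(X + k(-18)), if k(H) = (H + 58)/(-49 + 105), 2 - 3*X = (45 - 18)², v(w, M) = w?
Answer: -17493/5074 ≈ -3.4476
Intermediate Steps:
O = 1050 (O = ((8*(-35))*(-15))/4 = (-280*(-15))/4 = (¼)*4200 = 1050)
X = -727/3 (X = ⅔ - (45 - 18)²/3 = ⅔ - ⅓*27² = ⅔ - ⅓*729 = ⅔ - 243 = -727/3 ≈ -242.33)
k(H) = 29/28 + H/56 (k(H) = (58 + H)/56 = (58 + H)*(1/56) = 29/28 + H/56)
(O + v(-217, -169))/(X + k(-18)) = (1050 - 217)/(-727/3 + (29/28 + (1/56)*(-18))) = 833/(-727/3 + (29/28 - 9/28)) = 833/(-727/3 + 5/7) = 833/(-5074/21) = 833*(-21/5074) = -17493/5074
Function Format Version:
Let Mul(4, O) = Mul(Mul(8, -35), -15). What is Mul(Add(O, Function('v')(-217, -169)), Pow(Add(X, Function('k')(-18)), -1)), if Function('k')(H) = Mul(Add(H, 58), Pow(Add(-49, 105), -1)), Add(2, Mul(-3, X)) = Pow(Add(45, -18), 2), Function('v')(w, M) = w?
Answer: Rational(-17493, 5074) ≈ -3.4476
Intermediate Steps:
O = 1050 (O = Mul(Rational(1, 4), Mul(Mul(8, -35), -15)) = Mul(Rational(1, 4), Mul(-280, -15)) = Mul(Rational(1, 4), 4200) = 1050)
X = Rational(-727, 3) (X = Add(Rational(2, 3), Mul(Rational(-1, 3), Pow(Add(45, -18), 2))) = Add(Rational(2, 3), Mul(Rational(-1, 3), Pow(27, 2))) = Add(Rational(2, 3), Mul(Rational(-1, 3), 729)) = Add(Rational(2, 3), -243) = Rational(-727, 3) ≈ -242.33)
Function('k')(H) = Add(Rational(29, 28), Mul(Rational(1, 56), H)) (Function('k')(H) = Mul(Add(58, H), Pow(56, -1)) = Mul(Add(58, H), Rational(1, 56)) = Add(Rational(29, 28), Mul(Rational(1, 56), H)))
Mul(Add(O, Function('v')(-217, -169)), Pow(Add(X, Function('k')(-18)), -1)) = Mul(Add(1050, -217), Pow(Add(Rational(-727, 3), Add(Rational(29, 28), Mul(Rational(1, 56), -18))), -1)) = Mul(833, Pow(Add(Rational(-727, 3), Add(Rational(29, 28), Rational(-9, 28))), -1)) = Mul(833, Pow(Add(Rational(-727, 3), Rational(5, 7)), -1)) = Mul(833, Pow(Rational(-5074, 21), -1)) = Mul(833, Rational(-21, 5074)) = Rational(-17493, 5074)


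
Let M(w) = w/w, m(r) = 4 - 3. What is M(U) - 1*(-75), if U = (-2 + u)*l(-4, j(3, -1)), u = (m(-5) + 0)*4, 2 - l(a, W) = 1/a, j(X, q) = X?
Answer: 76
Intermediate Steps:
l(a, W) = 2 - 1/a
m(r) = 1
u = 4 (u = (1 + 0)*4 = 1*4 = 4)
U = 9/2 (U = (-2 + 4)*(2 - 1/(-4)) = 2*(2 - 1*(-1/4)) = 2*(2 + 1/4) = 2*(9/4) = 9/2 ≈ 4.5000)
M(w) = 1
M(U) - 1*(-75) = 1 - 1*(-75) = 1 + 75 = 76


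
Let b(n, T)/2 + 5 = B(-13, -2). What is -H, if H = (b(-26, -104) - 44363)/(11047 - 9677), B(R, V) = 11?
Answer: 44351/1370 ≈ 32.373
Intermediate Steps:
b(n, T) = 12 (b(n, T) = -10 + 2*11 = -10 + 22 = 12)
H = -44351/1370 (H = (12 - 44363)/(11047 - 9677) = -44351/1370 ≈ -32.373)
-H = -1*(-44351/1370) = 44351/1370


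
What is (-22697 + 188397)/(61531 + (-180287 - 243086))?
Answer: -82850/180921 ≈ -0.45793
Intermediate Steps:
(-22697 + 188397)/(61531 + (-180287 - 243086)) = 165700/(61531 - 423373) = 165700/(-361842) = 165700*(-1/361842) = -82850/180921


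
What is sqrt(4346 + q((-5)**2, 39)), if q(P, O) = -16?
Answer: sqrt(4330) ≈ 65.803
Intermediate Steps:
sqrt(4346 + q((-5)**2, 39)) = sqrt(4346 - 16) = sqrt(4330)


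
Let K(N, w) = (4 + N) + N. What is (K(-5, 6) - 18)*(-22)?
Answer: 528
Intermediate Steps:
K(N, w) = 4 + 2*N
(K(-5, 6) - 18)*(-22) = ((4 + 2*(-5)) - 18)*(-22) = ((4 - 10) - 18)*(-22) = (-6 - 18)*(-22) = -24*(-22) = 528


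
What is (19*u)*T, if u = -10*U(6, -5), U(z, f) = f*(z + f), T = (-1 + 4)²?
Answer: 8550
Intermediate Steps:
T = 9 (T = 3² = 9)
U(z, f) = f*(f + z)
u = 50 (u = -(-50)*(-5 + 6) = -(-50) = -10*(-5) = 50)
(19*u)*T = (19*50)*9 = 950*9 = 8550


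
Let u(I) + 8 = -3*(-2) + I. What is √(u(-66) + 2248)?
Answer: 2*√545 ≈ 46.690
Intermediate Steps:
u(I) = -2 + I (u(I) = -8 + (-3*(-2) + I) = -8 + (6 + I) = -2 + I)
√(u(-66) + 2248) = √((-2 - 66) + 2248) = √(-68 + 2248) = √2180 = 2*√545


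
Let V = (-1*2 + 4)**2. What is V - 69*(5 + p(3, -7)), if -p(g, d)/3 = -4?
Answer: -1169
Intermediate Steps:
p(g, d) = 12 (p(g, d) = -3*(-4) = 12)
V = 4 (V = (-2 + 4)**2 = 2**2 = 4)
V - 69*(5 + p(3, -7)) = 4 - 69*(5 + 12) = 4 - 69*17 = 4 - 1173 = -1169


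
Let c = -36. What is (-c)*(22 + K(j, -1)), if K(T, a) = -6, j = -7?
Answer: 576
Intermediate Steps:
(-c)*(22 + K(j, -1)) = (-1*(-36))*(22 - 6) = 36*16 = 576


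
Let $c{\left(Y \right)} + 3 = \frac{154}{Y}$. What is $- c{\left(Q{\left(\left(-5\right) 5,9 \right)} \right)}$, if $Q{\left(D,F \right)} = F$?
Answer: $- \frac{127}{9} \approx -14.111$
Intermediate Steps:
$c{\left(Y \right)} = -3 + \frac{154}{Y}$
$- c{\left(Q{\left(\left(-5\right) 5,9 \right)} \right)} = - (-3 + \frac{154}{9}) = \left(-1\right) \frac{127}{9} = - \frac{127}{9}$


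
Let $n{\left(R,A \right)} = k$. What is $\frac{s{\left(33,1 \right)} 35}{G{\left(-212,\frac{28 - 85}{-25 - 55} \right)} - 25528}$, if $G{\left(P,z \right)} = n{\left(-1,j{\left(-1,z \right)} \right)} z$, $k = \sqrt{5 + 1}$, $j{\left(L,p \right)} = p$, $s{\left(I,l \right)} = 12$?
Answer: $- \frac{34309632000}{2085372099053} - \frac{957600 \sqrt{6}}{2085372099053} \approx -0.016454$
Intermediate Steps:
$k = \sqrt{6} \approx 2.4495$
$n{\left(R,A \right)} = \sqrt{6}$
$G{\left(P,z \right)} = z \sqrt{6}$ ($G{\left(P,z \right)} = \sqrt{6} z = z \sqrt{6}$)
$\frac{s{\left(33,1 \right)} 35}{G{\left(-212,\frac{28 - 85}{-25 - 55} \right)} - 25528} = \frac{12 \cdot 35}{\frac{28 - 85}{-25 - 55} \sqrt{6} - 25528} = \frac{420}{- \frac{57}{-80} \sqrt{6} - 25528} = \frac{420}{\left(-57\right) \left(- \frac{1}{80}\right) \sqrt{6} - 25528} = \frac{420}{\frac{57 \sqrt{6}}{80} - 25528} = \frac{420}{-25528 + \frac{57 \sqrt{6}}{80}}$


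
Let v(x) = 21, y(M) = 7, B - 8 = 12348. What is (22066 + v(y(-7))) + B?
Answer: 34443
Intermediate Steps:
B = 12356 (B = 8 + 12348 = 12356)
(22066 + v(y(-7))) + B = (22066 + 21) + 12356 = 22087 + 12356 = 34443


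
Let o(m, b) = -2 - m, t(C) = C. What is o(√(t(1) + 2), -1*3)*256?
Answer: -512 - 256*√3 ≈ -955.41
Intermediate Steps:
o(√(t(1) + 2), -1*3)*256 = (-2 - √(1 + 2))*256 = (-2 - √3)*256 = -512 - 256*√3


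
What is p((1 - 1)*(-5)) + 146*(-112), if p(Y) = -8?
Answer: -16360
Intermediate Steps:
p((1 - 1)*(-5)) + 146*(-112) = -8 + 146*(-112) = -8 - 16352 = -16360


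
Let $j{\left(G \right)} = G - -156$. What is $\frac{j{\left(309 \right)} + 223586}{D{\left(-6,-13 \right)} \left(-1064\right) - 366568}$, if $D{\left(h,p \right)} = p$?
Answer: $- \frac{224051}{352736} \approx -0.63518$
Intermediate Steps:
$j{\left(G \right)} = 156 + G$ ($j{\left(G \right)} = G + 156 = 156 + G$)
$\frac{j{\left(309 \right)} + 223586}{D{\left(-6,-13 \right)} \left(-1064\right) - 366568} = \frac{\left(156 + 309\right) + 223586}{\left(-13\right) \left(-1064\right) - 366568} = \frac{465 + 223586}{13832 - 366568} = \frac{224051}{-352736} = 224051 \left(- \frac{1}{352736}\right) = - \frac{224051}{352736}$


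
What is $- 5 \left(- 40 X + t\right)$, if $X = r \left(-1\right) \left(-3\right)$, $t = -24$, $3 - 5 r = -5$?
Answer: $1080$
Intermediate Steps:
$r = \frac{8}{5}$ ($r = \frac{3}{5} - -1 = \frac{3}{5} + 1 = \frac{8}{5} \approx 1.6$)
$X = \frac{24}{5}$ ($X = \frac{8}{5} \left(-1\right) \left(-3\right) = \left(- \frac{8}{5}\right) \left(-3\right) = \frac{24}{5} \approx 4.8$)
$- 5 \left(- 40 X + t\right) = - 5 \left(\left(-40\right) \frac{24}{5} - 24\right) = - 5 \left(-192 - 24\right) = \left(-5\right) \left(-216\right) = 1080$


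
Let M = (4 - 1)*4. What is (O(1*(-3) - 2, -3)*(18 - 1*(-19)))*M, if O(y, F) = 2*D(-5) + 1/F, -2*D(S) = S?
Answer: 2072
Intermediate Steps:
D(S) = -S/2
O(y, F) = 5 + 1/F (O(y, F) = 2*(-½*(-5)) + 1/F = 2*(5/2) + 1/F = 5 + 1/F)
M = 12 (M = 3*4 = 12)
(O(1*(-3) - 2, -3)*(18 - 1*(-19)))*M = ((5 + 1/(-3))*(18 - 1*(-19)))*12 = ((5 - ⅓)*(18 + 19))*12 = ((14/3)*37)*12 = (518/3)*12 = 2072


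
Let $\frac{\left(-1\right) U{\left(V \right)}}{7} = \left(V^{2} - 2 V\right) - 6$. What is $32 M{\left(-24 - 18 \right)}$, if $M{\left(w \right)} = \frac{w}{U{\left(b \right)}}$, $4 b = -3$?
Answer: $- \frac{1024}{21} \approx -48.762$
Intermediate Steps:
$b = - \frac{3}{4}$ ($b = \frac{1}{4} \left(-3\right) = - \frac{3}{4} \approx -0.75$)
$U{\left(V \right)} = 42 - 7 V^{2} + 14 V$ ($U{\left(V \right)} = - 7 \left(\left(V^{2} - 2 V\right) - 6\right) = - 7 \left(-6 + V^{2} - 2 V\right) = 42 - 7 V^{2} + 14 V$)
$M{\left(w \right)} = \frac{16 w}{441}$ ($M{\left(w \right)} = \frac{w}{42 - 7 \left(- \frac{3}{4}\right)^{2} + 14 \left(- \frac{3}{4}\right)} = \frac{w}{42 - \frac{63}{16} - \frac{21}{2}} = \frac{w}{\frac{441}{16}} = w \frac{16}{441} = \frac{16 w}{441}$)
$32 M{\left(-24 - 18 \right)} = 32 \frac{16 \left(-24 - 18\right)}{441} = 32 \cdot \frac{16}{441} \left(-42\right) = 32 \left(- \frac{32}{21}\right) = - \frac{1024}{21}$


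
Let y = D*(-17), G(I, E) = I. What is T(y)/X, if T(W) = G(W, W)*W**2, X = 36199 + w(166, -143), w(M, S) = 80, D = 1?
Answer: -4913/36279 ≈ -0.13542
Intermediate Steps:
X = 36279 (X = 36199 + 80 = 36279)
y = -17 (y = 1*(-17) = -17)
T(W) = W**3 (T(W) = W*W**2 = W**3)
T(y)/X = (-17)**3/36279 = -4913*1/36279 = -4913/36279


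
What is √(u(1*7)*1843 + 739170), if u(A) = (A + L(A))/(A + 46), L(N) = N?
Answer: 2*√519424009/53 ≈ 860.03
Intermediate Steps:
u(A) = 2*A/(46 + A) (u(A) = (A + A)/(A + 46) = (2*A)/(46 + A) = 2*A/(46 + A))
√(u(1*7)*1843 + 739170) = √((2*(1*7)/(46 + 1*7))*1843 + 739170) = √((2*7/(46 + 7))*1843 + 739170) = √((2*7/53)*1843 + 739170) = √((2*7*(1/53))*1843 + 739170) = √((14/53)*1843 + 739170) = √(25802/53 + 739170) = √(39201812/53) = 2*√519424009/53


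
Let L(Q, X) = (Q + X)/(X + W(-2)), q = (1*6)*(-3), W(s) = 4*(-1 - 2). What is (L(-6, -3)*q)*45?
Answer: -486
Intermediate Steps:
W(s) = -12 (W(s) = 4*(-3) = -12)
q = -18 (q = 6*(-3) = -18)
L(Q, X) = (Q + X)/(-12 + X) (L(Q, X) = (Q + X)/(X - 12) = (Q + X)/(-12 + X))
(L(-6, -3)*q)*45 = (((-6 - 3)/(-12 - 3))*(-18))*45 = ((-9/(-15))*(-18))*45 = (-1/15*(-9)*(-18))*45 = ((⅗)*(-18))*45 = -54/5*45 = -486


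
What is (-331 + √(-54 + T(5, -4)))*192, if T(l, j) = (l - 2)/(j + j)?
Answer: -63552 + 48*I*√870 ≈ -63552.0 + 1415.8*I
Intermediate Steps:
T(l, j) = (-2 + l)/(2*j) (T(l, j) = (-2 + l)/((2*j)) = (-2 + l)*(1/(2*j)) = (-2 + l)/(2*j))
(-331 + √(-54 + T(5, -4)))*192 = (-331 + √(-54 + (½)*(-2 + 5)/(-4)))*192 = (-331 + √(-54 + (½)*(-¼)*3))*192 = (-331 + √(-54 - 3/8))*192 = (-331 + √(-435/8))*192 = (-331 + I*√870/4)*192 = -63552 + 48*I*√870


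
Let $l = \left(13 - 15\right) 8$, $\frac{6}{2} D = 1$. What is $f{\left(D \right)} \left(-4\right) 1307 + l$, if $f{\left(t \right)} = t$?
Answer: $- \frac{5276}{3} \approx -1758.7$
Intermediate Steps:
$D = \frac{1}{3}$ ($D = \frac{1}{3} \cdot 1 = \frac{1}{3} \approx 0.33333$)
$l = -16$ ($l = \left(-2\right) 8 = -16$)
$f{\left(D \right)} \left(-4\right) 1307 + l = \frac{1}{3} \left(-4\right) 1307 - 16 = \left(- \frac{4}{3}\right) 1307 - 16 = - \frac{5228}{3} - 16 = - \frac{5276}{3}$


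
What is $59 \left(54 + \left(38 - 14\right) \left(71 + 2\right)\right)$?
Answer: $106554$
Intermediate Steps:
$59 \left(54 + \left(38 - 14\right) \left(71 + 2\right)\right) = 59 \left(54 + 24 \cdot 73\right) = 59 \left(54 + 1752\right) = 59 \cdot 1806 = 106554$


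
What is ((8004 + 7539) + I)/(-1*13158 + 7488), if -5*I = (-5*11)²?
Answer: -1067/405 ≈ -2.6346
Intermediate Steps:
I = -605 (I = -(-5*11)²/5 = -⅕*(-55)² = -⅕*3025 = -605)
((8004 + 7539) + I)/(-1*13158 + 7488) = ((8004 + 7539) - 605)/(-1*13158 + 7488) = (15543 - 605)/(-13158 + 7488) = 14938/(-5670) = 14938*(-1/5670) = -1067/405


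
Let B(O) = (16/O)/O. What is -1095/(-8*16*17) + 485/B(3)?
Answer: 594735/2176 ≈ 273.32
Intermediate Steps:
B(O) = 16/O²
-1095/(-8*16*17) + 485/B(3) = -1095/(-8*16*17) + 485/((16/3²)) = -1095/((-128*17)) + 485/((16*(⅑))) = -1095/(-2176) + 485/(16/9) = -1095*(-1/2176) + 485*(9/16) = 1095/2176 + 4365/16 = 594735/2176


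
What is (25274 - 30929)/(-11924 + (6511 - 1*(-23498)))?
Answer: -1131/3617 ≈ -0.31269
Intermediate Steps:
(25274 - 30929)/(-11924 + (6511 - 1*(-23498))) = -5655/(-11924 + (6511 + 23498)) = -5655/(-11924 + 30009) = -5655/18085 = -5655*1/18085 = -1131/3617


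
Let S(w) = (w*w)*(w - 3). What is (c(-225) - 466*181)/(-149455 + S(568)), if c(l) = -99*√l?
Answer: -84346/182133105 - 9*I/1103837 ≈ -0.0004631 - 8.1534e-6*I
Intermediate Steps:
S(w) = w²*(-3 + w)
(c(-225) - 466*181)/(-149455 + S(568)) = (-1485*I - 466*181)/(-149455 + 568²*(-3 + 568)) = (-1485*I - 84346)/(-149455 + 322624*565) = (-1485*I - 84346)/(-149455 + 182282560) = (-84346 - 1485*I)/182133105 = (-84346 - 1485*I)*(1/182133105) = -84346/182133105 - 9*I/1103837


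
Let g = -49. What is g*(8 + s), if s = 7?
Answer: -735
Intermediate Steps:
g*(8 + s) = -49*(8 + 7) = -49*15 = -735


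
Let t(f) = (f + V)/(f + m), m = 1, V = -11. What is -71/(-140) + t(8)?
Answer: 73/420 ≈ 0.17381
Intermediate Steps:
t(f) = (-11 + f)/(1 + f) (t(f) = (f - 11)/(f + 1) = (-11 + f)/(1 + f))
-71/(-140) + t(8) = -71/(-140) + (-11 + 8)/(1 + 8) = -1/140*(-71) - 3/9 = 71/140 + (⅑)*(-3) = 71/140 - ⅓ = 73/420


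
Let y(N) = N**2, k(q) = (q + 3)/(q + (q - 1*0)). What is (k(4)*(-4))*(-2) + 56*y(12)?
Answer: 8071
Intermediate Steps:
k(q) = (3 + q)/(2*q) (k(q) = (3 + q)/(q + (q + 0)) = (3 + q)/(q + q) = (3 + q)/((2*q)) = (3 + q)*(1/(2*q)) = (3 + q)/(2*q))
(k(4)*(-4))*(-2) + 56*y(12) = (((1/2)*(3 + 4)/4)*(-4))*(-2) + 56*12**2 = (((1/2)*(1/4)*7)*(-4))*(-2) + 56*144 = ((7/8)*(-4))*(-2) + 8064 = -7/2*(-2) + 8064 = 7 + 8064 = 8071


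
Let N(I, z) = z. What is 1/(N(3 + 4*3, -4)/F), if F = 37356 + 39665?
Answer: -77021/4 ≈ -19255.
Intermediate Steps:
F = 77021
1/(N(3 + 4*3, -4)/F) = 1/(-4/77021) = -77021/4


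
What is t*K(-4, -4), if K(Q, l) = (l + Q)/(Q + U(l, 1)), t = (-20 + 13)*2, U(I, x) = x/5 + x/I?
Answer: -2240/81 ≈ -27.654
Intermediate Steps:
U(I, x) = x/5 + x/I (U(I, x) = x*(1/5) + x/I = x/5 + x/I)
t = -14 (t = -7*2 = -14)
K(Q, l) = (Q + l)/(1/5 + Q + 1/l) (K(Q, l) = (l + Q)/(Q + ((1/5)*1 + 1/l)) = (Q + l)/(Q + (1/5 + 1/l)) = (Q + l)/(1/5 + Q + 1/l))
t*K(-4, -4) = -70*(-4)*(-4 - 4)/(5 - 4*(1 + 5*(-4))) = -70*(-4)*(-8)/(5 - 4*(1 - 20)) = -70*(-4)*(-8)/(5 - 4*(-19)) = -70*(-4)*(-8)/(5 + 76) = -70*(-4)*(-8)/81 = -14*160/81 = -2240/81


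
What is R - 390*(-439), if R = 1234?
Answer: 172444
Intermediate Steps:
R - 390*(-439) = 1234 - 390*(-439) = 1234 + 171210 = 172444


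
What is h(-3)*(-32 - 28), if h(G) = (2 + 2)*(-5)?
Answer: 1200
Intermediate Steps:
h(G) = -20 (h(G) = 4*(-5) = -20)
h(-3)*(-32 - 28) = -20*(-32 - 28) = -20*(-60) = 1200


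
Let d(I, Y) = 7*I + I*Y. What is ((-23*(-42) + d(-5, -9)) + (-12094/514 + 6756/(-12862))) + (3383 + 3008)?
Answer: 12136178086/1652767 ≈ 7342.9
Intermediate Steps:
((-23*(-42) + d(-5, -9)) + (-12094/514 + 6756/(-12862))) + (3383 + 3008) = ((-23*(-42) - 5*(7 - 9)) + (-12094/514 + 6756/(-12862))) + (3383 + 3008) = ((966 - 5*(-2)) + (-12094*1/514 + 6756*(-1/12862))) + 6391 = ((966 + 10) + (-6047/257 - 3378/6431)) + 6391 = (976 - 39756403/1652767) + 6391 = 1573344189/1652767 + 6391 = 12136178086/1652767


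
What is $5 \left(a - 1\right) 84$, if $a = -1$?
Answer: $-840$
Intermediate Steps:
$5 \left(a - 1\right) 84 = 5 \left(-1 - 1\right) 84 = 5 \left(-2\right) 84 = \left(-10\right) 84 = -840$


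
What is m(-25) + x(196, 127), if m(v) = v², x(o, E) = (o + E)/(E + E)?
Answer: 159073/254 ≈ 626.27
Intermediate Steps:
x(o, E) = (E + o)/(2*E) (x(o, E) = (E + o)/((2*E)) = (E + o)*(1/(2*E)) = (E + o)/(2*E))
m(-25) + x(196, 127) = (-25)² + (½)*(127 + 196)/127 = 625 + (½)*(1/127)*323 = 625 + 323/254 = 159073/254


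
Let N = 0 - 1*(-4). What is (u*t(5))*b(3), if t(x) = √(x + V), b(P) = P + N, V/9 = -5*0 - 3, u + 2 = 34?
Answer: 224*I*√22 ≈ 1050.7*I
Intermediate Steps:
u = 32 (u = -2 + 34 = 32)
V = -27 (V = 9*(-5*0 - 3) = 9*(0 - 3) = 9*(-3) = -27)
N = 4 (N = 0 + 4 = 4)
b(P) = 4 + P (b(P) = P + 4 = 4 + P)
t(x) = √(-27 + x) (t(x) = √(x - 27) = √(-27 + x))
(u*t(5))*b(3) = (32*√(-27 + 5))*(4 + 3) = (32*√(-22))*7 = (32*(I*√22))*7 = (32*I*√22)*7 = 224*I*√22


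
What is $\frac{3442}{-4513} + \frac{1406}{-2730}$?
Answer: $- \frac{7870969}{6160245} \approx -1.2777$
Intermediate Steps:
$\frac{3442}{-4513} + \frac{1406}{-2730} = 3442 \left(- \frac{1}{4513}\right) + 1406 \left(- \frac{1}{2730}\right) = - \frac{3442}{4513} - \frac{703}{1365} = - \frac{7870969}{6160245}$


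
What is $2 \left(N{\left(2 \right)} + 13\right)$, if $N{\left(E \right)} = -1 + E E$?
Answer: $32$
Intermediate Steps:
$N{\left(E \right)} = -1 + E^{2}$
$2 \left(N{\left(2 \right)} + 13\right) = 2 \left(\left(-1 + 2^{2}\right) + 13\right) = 2 \left(\left(-1 + 4\right) + 13\right) = 2 \left(3 + 13\right) = 2 \cdot 16 = 32$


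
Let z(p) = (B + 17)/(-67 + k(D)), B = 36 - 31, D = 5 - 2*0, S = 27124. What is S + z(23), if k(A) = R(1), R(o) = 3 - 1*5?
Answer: 1871534/69 ≈ 27124.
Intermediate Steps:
R(o) = -2 (R(o) = 3 - 5 = -2)
D = 5 (D = 5 + 0 = 5)
k(A) = -2
B = 5
z(p) = -22/69 (z(p) = (5 + 17)/(-67 - 2) = 22/(-69) = 22*(-1/69) = -22/69)
S + z(23) = 27124 - 22/69 = 1871534/69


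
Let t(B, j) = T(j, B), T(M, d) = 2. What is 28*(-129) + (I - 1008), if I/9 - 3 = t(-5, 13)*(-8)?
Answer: -4737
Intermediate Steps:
t(B, j) = 2
I = -117 (I = 27 + 9*(2*(-8)) = 27 + 9*(-16) = 27 - 144 = -117)
28*(-129) + (I - 1008) = 28*(-129) + (-117 - 1008) = -3612 - 1125 = -4737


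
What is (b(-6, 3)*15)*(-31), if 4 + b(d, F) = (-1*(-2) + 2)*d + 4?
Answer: 11160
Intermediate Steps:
b(d, F) = 4*d (b(d, F) = -4 + ((-1*(-2) + 2)*d + 4) = -4 + ((2 + 2)*d + 4) = -4 + (4*d + 4) = -4 + (4 + 4*d) = 4*d)
(b(-6, 3)*15)*(-31) = ((4*(-6))*15)*(-31) = -24*15*(-31) = -360*(-31) = 11160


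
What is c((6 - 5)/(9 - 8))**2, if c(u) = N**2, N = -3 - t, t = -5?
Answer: 16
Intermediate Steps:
N = 2 (N = -3 - 1*(-5) = -3 + 5 = 2)
c(u) = 4 (c(u) = 2**2 = 4)
c((6 - 5)/(9 - 8))**2 = 4**2 = 16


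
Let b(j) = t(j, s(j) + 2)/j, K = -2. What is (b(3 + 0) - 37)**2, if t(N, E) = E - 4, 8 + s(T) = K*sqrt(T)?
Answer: 14653/9 + 484*sqrt(3)/9 ≈ 1721.3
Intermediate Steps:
s(T) = -8 - 2*sqrt(T)
t(N, E) = -4 + E
b(j) = (-10 - 2*sqrt(j))/j (b(j) = (-4 + ((-8 - 2*sqrt(j)) + 2))/j = (-4 + (-6 - 2*sqrt(j)))/j = (-10 - 2*sqrt(j))/j)
(b(3 + 0) - 37)**2 = (2*(-5 - sqrt(3 + 0))/(3 + 0) - 37)**2 = (2*(-5 - sqrt(3))/3 - 37)**2 = (2*(1/3)*(-5 - sqrt(3)) - 37)**2 = ((-10/3 - 2*sqrt(3)/3) - 37)**2 = (-121/3 - 2*sqrt(3)/3)**2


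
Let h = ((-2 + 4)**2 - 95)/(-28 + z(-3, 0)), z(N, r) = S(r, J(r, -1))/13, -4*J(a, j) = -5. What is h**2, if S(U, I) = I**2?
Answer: 358269184/33628401 ≈ 10.654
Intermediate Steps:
J(a, j) = 5/4 (J(a, j) = -1/4*(-5) = 5/4)
z(N, r) = 25/208 (z(N, r) = (5/4)**2/13 = (25/16)*(1/13) = 25/208)
h = 18928/5799 (h = ((-2 + 4)**2 - 95)/(-28 + 25/208) = (2**2 - 95)/(-5799/208) = (4 - 95)*(-208/5799) = -91*(-208/5799) = 18928/5799 ≈ 3.2640)
h**2 = (18928/5799)**2 = 358269184/33628401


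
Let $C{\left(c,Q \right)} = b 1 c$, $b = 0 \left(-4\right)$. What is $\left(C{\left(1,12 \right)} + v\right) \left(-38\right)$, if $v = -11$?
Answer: $418$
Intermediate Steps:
$b = 0$
$C{\left(c,Q \right)} = 0$ ($C{\left(c,Q \right)} = 0 \cdot 1 c = 0 c = 0$)
$\left(C{\left(1,12 \right)} + v\right) \left(-38\right) = \left(0 - 11\right) \left(-38\right) = \left(-11\right) \left(-38\right) = 418$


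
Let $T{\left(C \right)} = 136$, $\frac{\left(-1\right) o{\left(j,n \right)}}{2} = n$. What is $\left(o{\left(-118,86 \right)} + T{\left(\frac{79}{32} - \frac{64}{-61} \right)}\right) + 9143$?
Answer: $9107$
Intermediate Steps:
$o{\left(j,n \right)} = - 2 n$
$\left(o{\left(-118,86 \right)} + T{\left(\frac{79}{32} - \frac{64}{-61} \right)}\right) + 9143 = \left(\left(-2\right) 86 + 136\right) + 9143 = \left(-172 + 136\right) + 9143 = -36 + 9143 = 9107$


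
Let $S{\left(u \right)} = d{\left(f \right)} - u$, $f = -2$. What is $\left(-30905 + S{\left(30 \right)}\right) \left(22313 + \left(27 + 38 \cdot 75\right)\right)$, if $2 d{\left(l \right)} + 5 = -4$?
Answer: $-779366005$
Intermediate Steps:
$d{\left(l \right)} = - \frac{9}{2}$ ($d{\left(l \right)} = - \frac{5}{2} + \frac{1}{2} \left(-4\right) = - \frac{5}{2} - 2 = - \frac{9}{2}$)
$S{\left(u \right)} = - \frac{9}{2} - u$
$\left(-30905 + S{\left(30 \right)}\right) \left(22313 + \left(27 + 38 \cdot 75\right)\right) = \left(-30905 - \frac{69}{2}\right) \left(22313 + \left(27 + 38 \cdot 75\right)\right) = \left(-30905 - \frac{69}{2}\right) \left(22313 + \left(27 + 2850\right)\right) = \left(-30905 - \frac{69}{2}\right) \left(22313 + 2877\right) = \left(- \frac{61879}{2}\right) 25190 = -779366005$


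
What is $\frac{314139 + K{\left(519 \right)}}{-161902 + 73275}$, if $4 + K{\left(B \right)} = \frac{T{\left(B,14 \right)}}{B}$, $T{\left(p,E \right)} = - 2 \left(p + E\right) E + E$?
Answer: $- \frac{4940035}{1393861} \approx -3.5441$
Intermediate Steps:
$T{\left(p,E \right)} = E + E \left(- 2 E - 2 p\right)$ ($T{\left(p,E \right)} = - 2 \left(E + p\right) E + E = \left(- 2 E - 2 p\right) E + E = E \left(- 2 E - 2 p\right) + E = E + E \left(- 2 E - 2 p\right)$)
$K{\left(B \right)} = -4 + \frac{-378 - 28 B}{B}$ ($K{\left(B \right)} = -4 + \frac{14 \left(1 - 28 - 2 B\right)}{B} = -4 + \frac{14 \left(-27 - 2 B\right)}{B} = -4 + \frac{-378 - 28 B}{B}$)
$\frac{314139 + K{\left(519 \right)}}{-161902 + 73275} = \frac{314139 - \left(32 + \frac{378}{519}\right)}{-161902 + 73275} = \frac{314139 - \frac{5662}{173}}{-88627} = \left(314139 - \frac{5662}{173}\right) \left(- \frac{1}{88627}\right) = \frac{54340385}{173} \left(- \frac{1}{88627}\right) = - \frac{4940035}{1393861}$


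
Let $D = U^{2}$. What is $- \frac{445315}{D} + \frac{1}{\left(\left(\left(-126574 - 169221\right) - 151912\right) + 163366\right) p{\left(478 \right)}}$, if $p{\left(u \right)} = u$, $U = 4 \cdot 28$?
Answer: $- \frac{30262493673457}{852458867456} \approx -35.5$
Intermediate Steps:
$U = 112$
$D = 12544$ ($D = 112^{2} = 12544$)
$- \frac{445315}{D} + \frac{1}{\left(\left(\left(-126574 - 169221\right) - 151912\right) + 163366\right) p{\left(478 \right)}} = - \frac{445315}{12544} + \frac{1}{\left(\left(\left(-126574 - 169221\right) - 151912\right) + 163366\right) 478} = \left(-445315\right) \frac{1}{12544} + \frac{1}{\left(-295795 - 151912\right) + 163366} \cdot \frac{1}{478} = - \frac{445315}{12544} + \frac{1}{-447707 + 163366} \cdot \frac{1}{478} = - \frac{445315}{12544} + \frac{1}{-284341} \cdot \frac{1}{478} = - \frac{445315}{12544} - \frac{1}{135914998} = - \frac{30262493673457}{852458867456}$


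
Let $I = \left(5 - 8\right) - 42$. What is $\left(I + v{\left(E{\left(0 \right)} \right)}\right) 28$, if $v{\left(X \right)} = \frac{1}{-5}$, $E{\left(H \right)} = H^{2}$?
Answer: $- \frac{6328}{5} \approx -1265.6$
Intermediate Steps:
$v{\left(X \right)} = - \frac{1}{5}$
$I = -45$ ($I = -3 - 42 = -45$)
$\left(I + v{\left(E{\left(0 \right)} \right)}\right) 28 = \left(-45 - \frac{1}{5}\right) 28 = \left(- \frac{226}{5}\right) 28 = - \frac{6328}{5}$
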